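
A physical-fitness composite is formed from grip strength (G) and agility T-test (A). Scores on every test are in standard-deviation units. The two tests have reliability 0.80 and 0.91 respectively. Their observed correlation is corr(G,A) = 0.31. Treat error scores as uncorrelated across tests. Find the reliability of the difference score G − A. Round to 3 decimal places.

Var(G−A) = 1 + 1 − 2·0.31 = 2 − 0.62 = 1.38.
Under uncorrelated errors the observed covariances equal the true-score covariances, so only the own-variance terms attenuate.
True-score variance = [0.80 + 0.91] − 0.62 = 1.71 − 0.62 = 1.09.
Reliability = 1.09 / 1.38 = 0.790.

0.790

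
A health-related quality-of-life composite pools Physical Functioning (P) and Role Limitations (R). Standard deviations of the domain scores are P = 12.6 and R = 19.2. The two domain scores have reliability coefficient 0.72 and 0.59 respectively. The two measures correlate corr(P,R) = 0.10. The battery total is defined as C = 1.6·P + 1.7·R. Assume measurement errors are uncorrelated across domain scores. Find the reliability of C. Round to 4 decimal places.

0.6566

Var(C) = 1.6²·12.6² + 1.7²·19.2² + 2·[2.72·12.6·19.2·0.10] = 1471.8 + 131.604 = 1603.4.
With uncorrelated errors the cross-covariances are all true-score covariance, so they carry over unchanged; only the diagonal terms shrink to ρᵢσᵢ².
True-score variance = [1.6²·12.6²·0.72 + 1.7²·19.2²·0.59] + 131.604 = 921.194 + 131.604 = 1052.8.
Reliability = 1052.8 / 1603.4 = 0.6566.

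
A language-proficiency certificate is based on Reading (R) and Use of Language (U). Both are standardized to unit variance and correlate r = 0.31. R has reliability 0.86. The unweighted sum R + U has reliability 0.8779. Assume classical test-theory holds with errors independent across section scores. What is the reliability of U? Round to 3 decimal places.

0.820

Var(R+U) = 2 + 2·0.31 = 2.620.
True-score variance = ρ_R + ρ_U + 2·0.31, so 0.8779 = (0.86 + ρ_U + 0.62) / 2.620.
ρ_U = 0.8779·2.620 − 0.86 − 0.62 = 0.820.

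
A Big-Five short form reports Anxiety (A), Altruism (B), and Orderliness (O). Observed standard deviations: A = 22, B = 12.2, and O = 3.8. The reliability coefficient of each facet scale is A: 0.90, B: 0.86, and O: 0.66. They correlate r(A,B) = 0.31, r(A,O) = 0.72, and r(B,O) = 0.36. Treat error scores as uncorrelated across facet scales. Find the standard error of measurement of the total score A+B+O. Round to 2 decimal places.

8.61

Var(total) = 647.28 + 320.171 = 967.451.
True-score variance = 573.133 + 320.171 = 893.304, so reliability = 0.9234.
Error variance = 967.451 − 893.304 = 74.1472; SEM = √74.1472 = 8.61.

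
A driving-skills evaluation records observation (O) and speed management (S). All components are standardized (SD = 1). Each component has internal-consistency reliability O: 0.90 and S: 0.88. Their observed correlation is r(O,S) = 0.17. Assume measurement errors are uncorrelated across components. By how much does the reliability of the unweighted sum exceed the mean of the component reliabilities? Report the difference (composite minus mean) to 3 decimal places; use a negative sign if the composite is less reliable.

0.016

Var(sum) = 2 + 0.34 = 2.34; true-score variance = 1.78 + 0.34 = 2.12; composite reliability = 0.9060.
Mean component reliability = 0.8900.
Difference = 0.9060 − 0.8900 = 0.016.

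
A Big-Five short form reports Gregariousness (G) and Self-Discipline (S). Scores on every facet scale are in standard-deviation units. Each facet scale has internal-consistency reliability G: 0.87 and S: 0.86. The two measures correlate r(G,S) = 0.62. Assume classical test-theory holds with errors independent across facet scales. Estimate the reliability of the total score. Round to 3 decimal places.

Var(G+S) = 2 + 2·[0.62] = 2 + 1.24 = 3.24.
With uncorrelated errors the cross-covariances are all true-score covariance, so they carry over unchanged; only the diagonal terms shrink to ρᵢσᵢ².
True-score variance = [0.87 + 0.86] + 1.24 = 1.73 + 1.24 = 2.97.
Reliability = 2.97 / 3.24 = 0.917.

0.917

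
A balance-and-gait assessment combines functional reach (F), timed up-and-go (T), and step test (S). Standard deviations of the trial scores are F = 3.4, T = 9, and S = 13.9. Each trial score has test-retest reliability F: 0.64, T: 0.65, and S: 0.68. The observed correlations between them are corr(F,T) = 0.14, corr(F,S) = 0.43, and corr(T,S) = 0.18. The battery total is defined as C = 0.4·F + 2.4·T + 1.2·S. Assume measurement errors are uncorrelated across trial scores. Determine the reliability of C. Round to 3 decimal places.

0.720

Var(C) = 0.4²·3.4² + 2.4²·9² + 1.2²·13.9² + 2·[0.96·3.4·9·0.14 + 0.48·3.4·13.9·0.43 + 2.88·9·13.9·0.18] = 746.632 + 157.438 = 904.07.
Because errors are independent across components, Cov(Tᵢ,Tⱼ) = Cov(Xᵢ,Xⱼ); the off-diagonal part of the true-score variance is the same as above.
True-score variance = [0.4²·3.4²·0.64 + 2.4²·9²·0.65 + 1.2²·13.9²·0.68] + 157.438 = 493.639 + 157.438 = 651.077.
Reliability = 651.077 / 904.07 = 0.720.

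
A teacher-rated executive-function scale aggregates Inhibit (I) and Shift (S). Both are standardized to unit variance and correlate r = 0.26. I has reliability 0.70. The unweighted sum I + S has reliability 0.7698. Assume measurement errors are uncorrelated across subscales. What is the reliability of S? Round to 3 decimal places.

Var(I+S) = 2 + 2·0.26 = 2.520.
True-score variance = ρ_I + ρ_S + 2·0.26, so 0.7698 = (0.70 + ρ_S + 0.52) / 2.520.
ρ_S = 0.7698·2.520 − 0.70 − 0.52 = 0.720.

0.720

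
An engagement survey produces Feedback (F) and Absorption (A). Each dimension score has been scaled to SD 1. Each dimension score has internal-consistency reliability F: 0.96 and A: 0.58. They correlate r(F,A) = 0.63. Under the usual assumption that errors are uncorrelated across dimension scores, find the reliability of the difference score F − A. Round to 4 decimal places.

0.3784

Var(F−A) = 1 + 1 − 2·0.63 = 2 − 1.26 = 0.74.
With uncorrelated errors the cross-covariances are all true-score covariance, so they carry over unchanged; only the diagonal terms shrink to ρᵢσᵢ².
True-score variance = [0.96 + 0.58] − 1.26 = 1.54 − 1.26 = 0.28.
Reliability = 0.28 / 0.74 = 0.3784.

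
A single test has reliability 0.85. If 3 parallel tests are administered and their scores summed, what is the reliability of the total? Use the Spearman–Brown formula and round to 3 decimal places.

0.944

ρ_k = kρ / (1 + (k−1)ρ) = 3·0.85 / (1 + 2·0.85) = 2.550 / 2.700 = 0.944.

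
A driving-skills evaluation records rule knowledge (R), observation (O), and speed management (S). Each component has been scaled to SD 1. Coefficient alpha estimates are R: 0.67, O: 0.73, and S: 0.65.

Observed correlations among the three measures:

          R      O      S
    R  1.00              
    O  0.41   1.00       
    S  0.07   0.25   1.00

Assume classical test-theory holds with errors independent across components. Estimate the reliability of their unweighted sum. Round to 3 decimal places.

0.787

Var(R+O+S) = 3 + 2·[0.41 + 0.07 + 0.25] = 3 + 1.46 = 4.46.
With uncorrelated errors the cross-covariances are all true-score covariance, so they carry over unchanged; only the diagonal terms shrink to ρᵢσᵢ².
True-score variance = [0.67 + 0.73 + 0.65] + 1.46 = 2.05 + 1.46 = 3.51.
Reliability = 3.51 / 4.46 = 0.787.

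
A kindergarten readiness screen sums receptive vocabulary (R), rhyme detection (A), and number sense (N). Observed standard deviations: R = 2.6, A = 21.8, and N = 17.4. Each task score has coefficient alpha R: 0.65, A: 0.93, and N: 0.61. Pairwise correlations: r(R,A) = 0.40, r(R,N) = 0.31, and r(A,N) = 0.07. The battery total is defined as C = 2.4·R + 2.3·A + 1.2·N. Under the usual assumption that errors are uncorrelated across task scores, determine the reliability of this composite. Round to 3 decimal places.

Var(C) = 2.4²·2.6² + 2.3²·21.8² + 1.2²·17.4² + 2·[5.52·2.6·21.8·0.40 + 2.88·2.6·17.4·0.31 + 2.76·21.8·17.4·0.07] = 2988.93 + 477.649 = 3466.58.
Because errors are independent across components, Cov(Tᵢ,Tⱼ) = Cov(Xᵢ,Xⱼ); the off-diagonal part of the true-score variance is the same as above.
True-score variance = [2.4²·2.6²·0.65 + 2.3²·21.8²·0.93 + 1.2²·17.4²·0.61] + 477.649 = 2629.29 + 477.649 = 3106.94.
Reliability = 3106.94 / 3466.58 = 0.896.

0.896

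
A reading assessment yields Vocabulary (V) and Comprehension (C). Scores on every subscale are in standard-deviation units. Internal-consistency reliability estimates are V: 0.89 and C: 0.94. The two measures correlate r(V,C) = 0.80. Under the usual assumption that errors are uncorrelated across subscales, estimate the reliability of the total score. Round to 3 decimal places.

Var(V+C) = 2 + 2·[0.80] = 2 + 1.6 = 3.6.
Under uncorrelated errors the observed covariances equal the true-score covariances, so only the own-variance terms attenuate.
True-score variance = [0.89 + 0.94] + 1.6 = 1.83 + 1.6 = 3.43.
Reliability = 3.43 / 3.6 = 0.953.

0.953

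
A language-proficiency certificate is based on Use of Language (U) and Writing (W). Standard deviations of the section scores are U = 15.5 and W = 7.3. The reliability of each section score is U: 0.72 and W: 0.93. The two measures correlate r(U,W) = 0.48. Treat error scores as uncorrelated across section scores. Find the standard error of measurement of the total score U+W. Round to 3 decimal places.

Var(total) = 293.54 + 108.624 = 402.164.
True-score variance = 222.54 + 108.624 = 331.164, so reliability = 0.8235.
Error variance = 402.164 − 331.164 = 71.0003; SEM = √71.0003 = 8.426.

8.426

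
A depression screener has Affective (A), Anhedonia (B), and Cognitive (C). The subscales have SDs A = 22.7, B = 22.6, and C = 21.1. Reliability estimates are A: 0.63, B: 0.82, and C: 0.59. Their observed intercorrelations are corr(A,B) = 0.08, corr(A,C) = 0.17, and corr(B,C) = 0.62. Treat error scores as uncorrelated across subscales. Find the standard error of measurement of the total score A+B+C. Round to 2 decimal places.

Var(total) = 1471.26 + 836.239 = 2307.5.
True-score variance = 1006.13 + 836.239 = 1842.37, so reliability = 0.7984.
Error variance = 2307.5 − 1842.37 = 465.13; SEM = √465.13 = 21.57.

21.57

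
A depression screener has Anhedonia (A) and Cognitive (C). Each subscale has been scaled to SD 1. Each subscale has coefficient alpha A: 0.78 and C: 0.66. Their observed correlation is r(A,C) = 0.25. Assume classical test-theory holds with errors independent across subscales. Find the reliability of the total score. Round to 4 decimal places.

Var(A+C) = 2 + 2·[0.25] = 2 + 0.5 = 2.5.
Under uncorrelated errors the observed covariances equal the true-score covariances, so only the own-variance terms attenuate.
True-score variance = [0.78 + 0.66] + 0.5 = 1.44 + 0.5 = 1.94.
Reliability = 1.94 / 2.5 = 0.7760.

0.7760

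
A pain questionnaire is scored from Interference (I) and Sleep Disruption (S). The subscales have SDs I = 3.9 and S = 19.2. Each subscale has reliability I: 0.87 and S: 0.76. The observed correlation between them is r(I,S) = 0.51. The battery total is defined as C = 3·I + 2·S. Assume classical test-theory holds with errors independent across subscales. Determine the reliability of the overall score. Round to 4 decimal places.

0.8204

Var(C) = 3²·3.9² + 2²·19.2² + 2·[6·3.9·19.2·0.51] = 1611.45 + 458.266 = 2069.72.
With uncorrelated errors the cross-covariances are all true-score covariance, so they carry over unchanged; only the diagonal terms shrink to ρᵢσᵢ².
True-score variance = [3²·3.9²·0.87 + 2²·19.2²·0.76] + 458.266 = 1239.76 + 458.266 = 1698.03.
Reliability = 1698.03 / 2069.72 = 0.8204.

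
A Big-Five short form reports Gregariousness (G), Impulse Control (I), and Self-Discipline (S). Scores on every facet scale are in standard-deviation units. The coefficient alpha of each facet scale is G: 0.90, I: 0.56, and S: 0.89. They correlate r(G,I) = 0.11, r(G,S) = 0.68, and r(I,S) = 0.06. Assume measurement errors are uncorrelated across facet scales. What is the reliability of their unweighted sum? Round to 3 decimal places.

0.862

Var(G+I+S) = 3 + 2·[0.11 + 0.68 + 0.06] = 3 + 1.7 = 4.7.
With uncorrelated errors the cross-covariances are all true-score covariance, so they carry over unchanged; only the diagonal terms shrink to ρᵢσᵢ².
True-score variance = [0.90 + 0.56 + 0.89] + 1.7 = 2.35 + 1.7 = 4.05.
Reliability = 4.05 / 4.7 = 0.862.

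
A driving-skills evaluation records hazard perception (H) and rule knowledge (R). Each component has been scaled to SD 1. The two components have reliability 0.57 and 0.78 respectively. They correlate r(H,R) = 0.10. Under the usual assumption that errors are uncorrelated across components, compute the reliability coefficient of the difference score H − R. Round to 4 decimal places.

Var(H−R) = 1 + 1 − 2·0.10 = 2 − 0.2 = 1.8.
With uncorrelated errors the cross-covariances are all true-score covariance, so they carry over unchanged; only the diagonal terms shrink to ρᵢσᵢ².
True-score variance = [0.57 + 0.78] − 0.2 = 1.35 − 0.2 = 1.15.
Reliability = 1.15 / 1.8 = 0.6389.

0.6389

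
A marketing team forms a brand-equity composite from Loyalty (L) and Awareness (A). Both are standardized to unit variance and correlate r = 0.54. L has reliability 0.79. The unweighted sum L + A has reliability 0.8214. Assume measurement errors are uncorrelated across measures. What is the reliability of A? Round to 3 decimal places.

0.660

Var(L+A) = 2 + 2·0.54 = 3.080.
True-score variance = ρ_L + ρ_A + 2·0.54, so 0.8214 = (0.79 + ρ_A + 1.08) / 3.080.
ρ_A = 0.8214·3.080 − 0.79 − 1.08 = 0.660.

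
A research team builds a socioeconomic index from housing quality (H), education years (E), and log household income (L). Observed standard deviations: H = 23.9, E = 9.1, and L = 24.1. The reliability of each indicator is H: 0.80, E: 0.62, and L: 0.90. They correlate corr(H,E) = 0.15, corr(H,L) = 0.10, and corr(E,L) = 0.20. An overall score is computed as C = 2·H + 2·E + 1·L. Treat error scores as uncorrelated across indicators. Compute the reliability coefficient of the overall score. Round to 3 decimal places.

Var(C) = 2²·23.9² + 2²·9.1² + 24.1² + 2·[4·23.9·9.1·0.15 + 2·23.9·24.1·0.10 + 2·9.1·24.1·0.20] = 3196.89 + 666.832 = 3863.72.
Because errors are independent across components, Cov(Tᵢ,Tⱼ) = Cov(Xᵢ,Xⱼ); the off-diagonal part of the true-score variance is the same as above.
True-score variance = [2²·23.9²·0.80 + 2²·9.1²·0.62 + 24.1²·0.90] + 666.832 = 2555.97 + 666.832 = 3222.8.
Reliability = 3222.8 / 3863.72 = 0.834.

0.834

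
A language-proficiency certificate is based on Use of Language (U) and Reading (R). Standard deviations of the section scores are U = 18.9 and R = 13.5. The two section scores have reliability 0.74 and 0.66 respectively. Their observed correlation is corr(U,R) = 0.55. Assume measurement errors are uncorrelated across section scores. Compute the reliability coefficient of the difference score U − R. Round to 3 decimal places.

0.402

Var(U−R) = 18.9² + 13.5² − 2·18.9·13.5·0.55 = 539.46 − 280.665 = 258.795.
Because errors are independent across components, Cov(Tᵢ,Tⱼ) = Cov(Xᵢ,Xⱼ); the off-diagonal part of the true-score variance is the same as above.
True-score variance = [18.9²·0.74 + 13.5²·0.66] − 280.665 = 384.62 − 280.665 = 103.955.
Reliability = 103.955 / 258.795 = 0.402.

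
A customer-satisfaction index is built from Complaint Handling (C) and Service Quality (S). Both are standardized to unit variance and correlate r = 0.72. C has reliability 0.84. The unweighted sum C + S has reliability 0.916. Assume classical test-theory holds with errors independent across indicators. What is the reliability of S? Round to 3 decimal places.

Var(C+S) = 2 + 2·0.72 = 3.440.
True-score variance = ρ_C + ρ_S + 2·0.72, so 0.916 = (0.84 + ρ_S + 1.44) / 3.440.
ρ_S = 0.916·3.440 − 0.84 − 1.44 = 0.871.

0.871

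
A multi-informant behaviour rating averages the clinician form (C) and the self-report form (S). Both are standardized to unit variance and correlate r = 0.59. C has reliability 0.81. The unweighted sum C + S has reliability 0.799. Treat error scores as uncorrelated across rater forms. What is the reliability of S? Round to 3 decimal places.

Var(C+S) = 2 + 2·0.59 = 3.180.
True-score variance = ρ_C + ρ_S + 2·0.59, so 0.799 = (0.81 + ρ_S + 1.18) / 3.180.
ρ_S = 0.799·3.180 − 0.81 − 1.18 = 0.551.

0.551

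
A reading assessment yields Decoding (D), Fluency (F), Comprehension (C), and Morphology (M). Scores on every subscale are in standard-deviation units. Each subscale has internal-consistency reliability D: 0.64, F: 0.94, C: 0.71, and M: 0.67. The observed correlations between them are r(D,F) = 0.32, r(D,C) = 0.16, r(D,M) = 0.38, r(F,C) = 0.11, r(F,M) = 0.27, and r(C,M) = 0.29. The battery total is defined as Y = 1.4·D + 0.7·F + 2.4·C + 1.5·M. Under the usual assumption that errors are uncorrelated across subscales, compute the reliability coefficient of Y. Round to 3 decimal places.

0.812

Var(Y) = 1.4² + 0.7² + 2.4² + 1.5² + 2·[0.98·0.32 + 3.36·0.16 + 2.1·0.38 + 1.68·0.11 + 1.05·0.27 + 3.6·0.29] = 10.46 + 6.323 = 16.783.
Under uncorrelated errors the observed covariances equal the true-score covariances, so only the own-variance terms attenuate.
True-score variance = [1.4²·0.64 + 0.7²·0.94 + 2.4²·0.71 + 1.5²·0.67] + 6.323 = 7.3121 + 6.323 = 13.6351.
Reliability = 13.6351 / 16.783 = 0.812.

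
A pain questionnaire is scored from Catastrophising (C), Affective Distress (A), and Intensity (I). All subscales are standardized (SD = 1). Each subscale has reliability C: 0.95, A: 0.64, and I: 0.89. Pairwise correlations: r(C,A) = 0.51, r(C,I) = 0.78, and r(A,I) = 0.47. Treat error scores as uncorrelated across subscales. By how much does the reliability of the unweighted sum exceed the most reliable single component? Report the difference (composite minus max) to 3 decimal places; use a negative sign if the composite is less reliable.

-0.030

Var(sum) = 3 + 3.52 = 6.52; true-score variance = 2.48 + 3.52 = 6; composite reliability = 0.9202.
Max component reliability = 0.9500.
Difference = 0.9202 − 0.9500 = -0.030.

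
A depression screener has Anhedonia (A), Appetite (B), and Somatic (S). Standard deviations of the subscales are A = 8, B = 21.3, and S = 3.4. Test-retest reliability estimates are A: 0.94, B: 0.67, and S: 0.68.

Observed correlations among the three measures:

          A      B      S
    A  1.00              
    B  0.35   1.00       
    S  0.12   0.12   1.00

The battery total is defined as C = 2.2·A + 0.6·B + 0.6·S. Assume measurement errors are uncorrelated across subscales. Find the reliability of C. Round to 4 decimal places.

0.8864

Var(C) = 2.2²·8² + 0.6²·21.3² + 0.6²·3.4² + 2·[1.32·8·21.3·0.35 + 1.32·8·3.4·0.12 + 0.36·21.3·3.4·0.12] = 477.25 + 172.324 = 649.574.
With uncorrelated errors the cross-covariances are all true-score covariance, so they carry over unchanged; only the diagonal terms shrink to ρᵢσᵢ².
True-score variance = [2.2²·8²·0.94 + 0.6²·21.3²·0.67 + 0.6²·3.4²·0.68] + 172.324 = 403.434 + 172.324 = 575.758.
Reliability = 575.758 / 649.574 = 0.8864.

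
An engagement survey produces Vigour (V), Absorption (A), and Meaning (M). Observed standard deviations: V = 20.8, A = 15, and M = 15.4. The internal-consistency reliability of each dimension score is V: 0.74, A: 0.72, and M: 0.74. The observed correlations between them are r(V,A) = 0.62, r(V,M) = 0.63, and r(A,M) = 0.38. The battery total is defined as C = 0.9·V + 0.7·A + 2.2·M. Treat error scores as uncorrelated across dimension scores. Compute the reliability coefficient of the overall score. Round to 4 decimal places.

0.8561

Var(C) = 0.9²·20.8² + 0.7²·15² + 2.2²·15.4² + 2·[0.63·20.8·15·0.62 + 1.98·20.8·15.4·0.63 + 1.54·15·15.4·0.38] = 1608.54 + 1313.23 = 2921.77.
With uncorrelated errors the cross-covariances are all true-score covariance, so they carry over unchanged; only the diagonal terms shrink to ρᵢσᵢ².
True-score variance = [0.9²·20.8²·0.74 + 0.7²·15²·0.72 + 2.2²·15.4²·0.74] + 1313.23 = 1188.12 + 1313.23 = 2501.35.
Reliability = 2501.35 / 2921.77 = 0.8561.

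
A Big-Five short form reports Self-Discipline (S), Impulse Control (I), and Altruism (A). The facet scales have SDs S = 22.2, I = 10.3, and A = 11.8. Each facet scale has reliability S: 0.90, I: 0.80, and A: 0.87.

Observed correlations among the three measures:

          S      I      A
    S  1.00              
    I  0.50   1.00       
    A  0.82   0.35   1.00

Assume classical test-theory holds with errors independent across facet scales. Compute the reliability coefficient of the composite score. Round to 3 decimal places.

Var(S+I+A) = 22.2² + 10.3² + 11.8² + 2·[22.2·10.3·0.50 + 22.2·11.8·0.82 + 10.3·11.8·0.35] = 738.17 + 743.352 = 1481.52.
Because errors are independent across components, Cov(Tᵢ,Tⱼ) = Cov(Xᵢ,Xⱼ); the off-diagonal part of the true-score variance is the same as above.
True-score variance = [22.2²·0.90 + 10.3²·0.80 + 11.8²·0.87] + 743.352 = 649.567 + 743.352 = 1392.92.
Reliability = 1392.92 / 1481.52 = 0.940.

0.940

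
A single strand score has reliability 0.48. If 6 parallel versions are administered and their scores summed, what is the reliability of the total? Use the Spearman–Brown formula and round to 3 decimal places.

ρ_k = kρ / (1 + (k−1)ρ) = 6·0.48 / (1 + 5·0.48) = 2.880 / 3.400 = 0.847.

0.847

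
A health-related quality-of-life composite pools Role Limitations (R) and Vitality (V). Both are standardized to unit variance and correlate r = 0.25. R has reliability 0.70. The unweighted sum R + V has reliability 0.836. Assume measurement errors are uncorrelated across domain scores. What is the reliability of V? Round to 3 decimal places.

Var(R+V) = 2 + 2·0.25 = 2.500.
True-score variance = ρ_R + ρ_V + 2·0.25, so 0.836 = (0.70 + ρ_V + 0.50) / 2.500.
ρ_V = 0.836·2.500 − 0.70 − 0.50 = 0.890.

0.890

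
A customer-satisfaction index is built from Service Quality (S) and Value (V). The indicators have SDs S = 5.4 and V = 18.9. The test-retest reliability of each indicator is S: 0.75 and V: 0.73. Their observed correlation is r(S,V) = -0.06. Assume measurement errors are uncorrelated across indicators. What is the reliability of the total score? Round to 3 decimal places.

0.723

Var(S+V) = 5.4² + 18.9² + 2·[5.4·18.9·(-0.06)] = 386.37 − 12.2472 = 374.123.
Under uncorrelated errors the observed covariances equal the true-score covariances, so only the own-variance terms attenuate.
True-score variance = [5.4²·0.75 + 18.9²·0.73] − 12.2472 = 282.633 − 12.2472 = 270.386.
Reliability = 270.386 / 374.123 = 0.723.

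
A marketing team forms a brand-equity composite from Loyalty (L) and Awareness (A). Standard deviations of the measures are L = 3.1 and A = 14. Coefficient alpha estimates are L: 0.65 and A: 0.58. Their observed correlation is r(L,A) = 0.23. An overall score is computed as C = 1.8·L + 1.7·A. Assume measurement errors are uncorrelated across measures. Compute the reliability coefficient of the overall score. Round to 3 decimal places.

Var(C) = 1.8²·3.1² + 1.7²·14² + 2·[3.06·3.1·14·0.23] = 597.576 + 61.0898 = 658.666.
Because errors are independent across components, Cov(Tᵢ,Tⱼ) = Cov(Xᵢ,Xⱼ); the off-diagonal part of the true-score variance is the same as above.
True-score variance = [1.8²·3.1²·0.65 + 1.7²·14²·0.58] + 61.0898 = 348.774 + 61.0898 = 409.864.
Reliability = 409.864 / 658.666 = 0.622.

0.622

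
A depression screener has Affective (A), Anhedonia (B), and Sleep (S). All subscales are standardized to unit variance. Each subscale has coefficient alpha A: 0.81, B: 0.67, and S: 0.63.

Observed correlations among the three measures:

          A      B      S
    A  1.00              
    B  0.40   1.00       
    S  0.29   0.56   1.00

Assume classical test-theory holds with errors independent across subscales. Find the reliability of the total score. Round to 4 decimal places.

Var(A+B+S) = 3 + 2·[0.40 + 0.29 + 0.56] = 3 + 2.5 = 5.5.
Under uncorrelated errors the observed covariances equal the true-score covariances, so only the own-variance terms attenuate.
True-score variance = [0.81 + 0.67 + 0.63] + 2.5 = 2.11 + 2.5 = 4.61.
Reliability = 4.61 / 5.5 = 0.8382.

0.8382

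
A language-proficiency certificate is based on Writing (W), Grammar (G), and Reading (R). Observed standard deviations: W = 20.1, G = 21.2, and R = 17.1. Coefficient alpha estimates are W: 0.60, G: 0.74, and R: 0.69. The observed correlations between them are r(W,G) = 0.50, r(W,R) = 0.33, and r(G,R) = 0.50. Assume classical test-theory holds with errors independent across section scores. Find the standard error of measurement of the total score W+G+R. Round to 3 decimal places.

19.212

Var(total) = 1145.86 + 1015.49 = 2161.35.
True-score variance = 776.755 + 1015.49 = 1792.24, so reliability = 0.8292.
Error variance = 2161.35 − 1792.24 = 369.106; SEM = √369.106 = 19.212.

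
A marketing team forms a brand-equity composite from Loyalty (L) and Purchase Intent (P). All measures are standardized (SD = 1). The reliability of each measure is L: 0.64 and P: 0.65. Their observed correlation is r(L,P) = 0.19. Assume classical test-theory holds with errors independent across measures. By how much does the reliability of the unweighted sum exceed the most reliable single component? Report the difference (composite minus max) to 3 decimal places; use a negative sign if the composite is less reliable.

0.052

Var(sum) = 2 + 0.38 = 2.38; true-score variance = 1.29 + 0.38 = 1.67; composite reliability = 0.7017.
Max component reliability = 0.6500.
Difference = 0.7017 − 0.6500 = 0.052.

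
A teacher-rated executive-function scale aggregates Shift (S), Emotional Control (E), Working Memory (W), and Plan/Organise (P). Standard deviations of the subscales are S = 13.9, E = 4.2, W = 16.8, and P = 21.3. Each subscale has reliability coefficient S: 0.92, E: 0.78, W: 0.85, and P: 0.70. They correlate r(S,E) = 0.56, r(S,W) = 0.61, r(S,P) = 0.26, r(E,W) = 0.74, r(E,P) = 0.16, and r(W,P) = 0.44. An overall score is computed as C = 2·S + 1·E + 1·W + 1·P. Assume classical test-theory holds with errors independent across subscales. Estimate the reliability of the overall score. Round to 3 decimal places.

0.918

Var(C) = 2²·13.9² + 4.2² + 16.8² + 21.3² + 2·[2·13.9·4.2·0.56 + 2·13.9·16.8·0.61 + 2·13.9·21.3·0.26 + 4.2·16.8·0.74 + 4.2·21.3·0.16 + 16.8·21.3·0.44] = 1526.41 + 1456.43 = 2982.84.
With uncorrelated errors the cross-covariances are all true-score covariance, so they carry over unchanged; only the diagonal terms shrink to ρᵢσᵢ².
True-score variance = [2²·13.9²·0.92 + 4.2²·0.78 + 16.8²·0.85 + 21.3²·0.70] + 1456.43 = 1282.26 + 1456.43 = 2738.69.
Reliability = 2738.69 / 2982.84 = 0.918.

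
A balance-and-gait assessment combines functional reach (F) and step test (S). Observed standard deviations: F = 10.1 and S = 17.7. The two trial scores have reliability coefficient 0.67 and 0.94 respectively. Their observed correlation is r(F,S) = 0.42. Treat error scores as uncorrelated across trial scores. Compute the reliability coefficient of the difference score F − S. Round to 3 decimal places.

Var(F−S) = 10.1² + 17.7² − 2·10.1·17.7·0.42 = 415.3 − 150.167 = 265.133.
Because errors are independent across components, Cov(Tᵢ,Tⱼ) = Cov(Xᵢ,Xⱼ); the off-diagonal part of the true-score variance is the same as above.
True-score variance = [10.1²·0.67 + 17.7²·0.94] − 150.167 = 362.839 − 150.167 = 212.672.
Reliability = 212.672 / 265.133 = 0.802.

0.802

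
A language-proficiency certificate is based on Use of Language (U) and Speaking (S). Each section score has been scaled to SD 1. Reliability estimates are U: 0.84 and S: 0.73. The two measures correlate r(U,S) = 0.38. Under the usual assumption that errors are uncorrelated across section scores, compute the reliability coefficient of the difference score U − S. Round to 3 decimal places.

Var(U−S) = 1 + 1 − 2·0.38 = 2 − 0.76 = 1.24.
Because errors are independent across components, Cov(Tᵢ,Tⱼ) = Cov(Xᵢ,Xⱼ); the off-diagonal part of the true-score variance is the same as above.
True-score variance = [0.84 + 0.73] − 0.76 = 1.57 − 0.76 = 0.81.
Reliability = 0.81 / 1.24 = 0.653.

0.653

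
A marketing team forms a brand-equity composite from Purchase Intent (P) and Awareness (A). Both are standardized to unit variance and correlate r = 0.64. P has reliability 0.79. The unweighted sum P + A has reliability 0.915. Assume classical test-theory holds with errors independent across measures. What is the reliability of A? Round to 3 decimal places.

Var(P+A) = 2 + 2·0.64 = 3.280.
True-score variance = ρ_P + ρ_A + 2·0.64, so 0.915 = (0.79 + ρ_A + 1.28) / 3.280.
ρ_A = 0.915·3.280 − 0.79 − 1.28 = 0.931.

0.931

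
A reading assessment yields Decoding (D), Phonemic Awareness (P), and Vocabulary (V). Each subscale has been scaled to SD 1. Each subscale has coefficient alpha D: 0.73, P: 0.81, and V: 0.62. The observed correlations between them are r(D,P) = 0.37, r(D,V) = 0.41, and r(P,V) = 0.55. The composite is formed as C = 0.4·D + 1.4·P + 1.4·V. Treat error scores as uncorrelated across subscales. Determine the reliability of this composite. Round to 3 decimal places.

0.837

Var(C) = 0.4² + 1.4² + 1.4² + 2·[0.56·0.37 + 0.56·0.41 + 1.96·0.55] = 4.08 + 3.0296 = 7.1096.
Because errors are independent across components, Cov(Tᵢ,Tⱼ) = Cov(Xᵢ,Xⱼ); the off-diagonal part of the true-score variance is the same as above.
True-score variance = [0.4²·0.73 + 1.4²·0.81 + 1.4²·0.62] + 3.0296 = 2.9196 + 3.0296 = 5.9492.
Reliability = 5.9492 / 7.1096 = 0.837.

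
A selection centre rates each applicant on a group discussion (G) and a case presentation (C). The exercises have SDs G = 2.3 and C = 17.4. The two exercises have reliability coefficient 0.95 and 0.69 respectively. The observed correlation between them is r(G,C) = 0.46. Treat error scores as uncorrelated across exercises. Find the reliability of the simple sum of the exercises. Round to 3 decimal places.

Var(G+C) = 2.3² + 17.4² + 2·[2.3·17.4·0.46] = 308.05 + 36.8184 = 344.868.
Because errors are independent across components, Cov(Tᵢ,Tⱼ) = Cov(Xᵢ,Xⱼ); the off-diagonal part of the true-score variance is the same as above.
True-score variance = [2.3²·0.95 + 17.4²·0.69] + 36.8184 = 213.93 + 36.8184 = 250.748.
Reliability = 250.748 / 344.868 = 0.727.

0.727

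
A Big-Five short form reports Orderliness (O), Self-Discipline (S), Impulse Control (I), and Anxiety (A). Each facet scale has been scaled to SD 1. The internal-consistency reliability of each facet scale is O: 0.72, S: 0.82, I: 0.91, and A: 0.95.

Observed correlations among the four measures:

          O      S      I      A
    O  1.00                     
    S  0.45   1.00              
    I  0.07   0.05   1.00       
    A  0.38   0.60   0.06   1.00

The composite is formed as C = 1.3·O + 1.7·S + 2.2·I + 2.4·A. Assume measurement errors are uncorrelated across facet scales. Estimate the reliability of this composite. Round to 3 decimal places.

Var(C) = 1.3² + 1.7² + 2.2² + 2.4² + 2·[2.21·0.45 + 2.86·0.07 + 3.12·0.38 + 3.74·0.05 + 4.08·0.60 + 5.28·0.06] = 15.18 + 10.6642 = 25.8442.
Under uncorrelated errors the observed covariances equal the true-score covariances, so only the own-variance terms attenuate.
True-score variance = [1.3²·0.72 + 1.7²·0.82 + 2.2²·0.91 + 2.4²·0.95] + 10.6642 = 13.463 + 10.6642 = 24.1272.
Reliability = 24.1272 / 25.8442 = 0.934.

0.934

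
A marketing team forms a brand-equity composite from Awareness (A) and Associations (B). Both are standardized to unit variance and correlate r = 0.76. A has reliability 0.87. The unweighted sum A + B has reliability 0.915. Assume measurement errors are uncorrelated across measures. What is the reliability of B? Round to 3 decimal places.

Var(A+B) = 2 + 2·0.76 = 3.520.
True-score variance = ρ_A + ρ_B + 2·0.76, so 0.915 = (0.87 + ρ_B + 1.52) / 3.520.
ρ_B = 0.915·3.520 − 0.87 − 1.52 = 0.831.

0.831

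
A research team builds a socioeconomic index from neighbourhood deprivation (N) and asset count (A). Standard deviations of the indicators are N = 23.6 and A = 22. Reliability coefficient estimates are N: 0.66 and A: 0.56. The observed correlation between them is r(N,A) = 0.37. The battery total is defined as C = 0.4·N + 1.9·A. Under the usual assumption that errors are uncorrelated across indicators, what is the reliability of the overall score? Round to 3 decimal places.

Var(C) = 0.4²·23.6² + 1.9²·22² + 2·[0.76·23.6·22·0.37] = 1836.35 + 291.998 = 2128.35.
Because errors are independent across components, Cov(Tᵢ,Tⱼ) = Cov(Xᵢ,Xⱼ); the off-diagonal part of the true-score variance is the same as above.
True-score variance = [0.4²·23.6²·0.66 + 1.9²·22²·0.56] + 291.998 = 1037.27 + 291.998 = 1329.27.
Reliability = 1329.27 / 2128.35 = 0.625.

0.625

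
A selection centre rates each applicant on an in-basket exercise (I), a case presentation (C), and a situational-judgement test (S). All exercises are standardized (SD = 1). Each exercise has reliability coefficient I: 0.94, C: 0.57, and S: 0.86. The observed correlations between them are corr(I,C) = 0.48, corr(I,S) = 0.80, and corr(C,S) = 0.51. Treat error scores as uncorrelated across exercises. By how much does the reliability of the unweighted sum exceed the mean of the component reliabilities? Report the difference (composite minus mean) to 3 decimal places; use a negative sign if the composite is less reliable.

Var(sum) = 3 + 3.58 = 6.58; true-score variance = 2.37 + 3.58 = 5.95; composite reliability = 0.9043.
Mean component reliability = 0.7900.
Difference = 0.9043 − 0.7900 = 0.114.

0.114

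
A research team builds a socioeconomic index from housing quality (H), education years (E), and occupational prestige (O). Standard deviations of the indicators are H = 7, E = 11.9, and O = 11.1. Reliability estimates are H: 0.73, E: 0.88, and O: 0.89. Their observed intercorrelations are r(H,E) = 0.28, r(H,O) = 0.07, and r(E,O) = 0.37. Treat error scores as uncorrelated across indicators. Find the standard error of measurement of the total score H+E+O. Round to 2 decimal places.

Var(total) = 313.82 + 155.273 = 469.093.
True-score variance = 270.044 + 155.273 = 425.316, so reliability = 0.9067.
Error variance = 469.093 − 425.316 = 43.7763; SEM = √43.7763 = 6.62.

6.62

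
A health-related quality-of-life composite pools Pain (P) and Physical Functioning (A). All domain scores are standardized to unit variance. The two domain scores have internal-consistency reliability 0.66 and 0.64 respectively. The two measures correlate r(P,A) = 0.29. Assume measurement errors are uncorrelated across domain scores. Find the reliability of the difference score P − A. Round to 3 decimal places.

Var(P−A) = 1 + 1 − 2·0.29 = 2 − 0.58 = 1.42.
Under uncorrelated errors the observed covariances equal the true-score covariances, so only the own-variance terms attenuate.
True-score variance = [0.66 + 0.64] − 0.58 = 1.3 − 0.58 = 0.72.
Reliability = 0.72 / 1.42 = 0.507.

0.507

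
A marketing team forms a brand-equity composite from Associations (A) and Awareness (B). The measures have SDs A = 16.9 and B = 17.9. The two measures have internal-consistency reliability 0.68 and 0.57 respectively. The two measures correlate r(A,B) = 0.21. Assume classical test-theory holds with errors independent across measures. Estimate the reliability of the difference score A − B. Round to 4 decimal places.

0.5215

Var(A−B) = 16.9² + 17.9² − 2·16.9·17.9·0.21 = 606.02 − 127.054 = 478.966.
Because errors are independent across components, Cov(Tᵢ,Tⱼ) = Cov(Xᵢ,Xⱼ); the off-diagonal part of the true-score variance is the same as above.
True-score variance = [16.9²·0.68 + 17.9²·0.57] − 127.054 = 376.848 − 127.054 = 249.794.
Reliability = 249.794 / 478.966 = 0.5215.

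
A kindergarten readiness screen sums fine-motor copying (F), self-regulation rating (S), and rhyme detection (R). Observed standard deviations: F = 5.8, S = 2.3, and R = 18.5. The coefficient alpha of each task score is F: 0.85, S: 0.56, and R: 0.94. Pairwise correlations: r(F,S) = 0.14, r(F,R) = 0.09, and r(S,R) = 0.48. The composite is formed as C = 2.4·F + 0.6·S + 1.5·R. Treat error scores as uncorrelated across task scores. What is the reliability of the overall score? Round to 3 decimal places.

Var(C) = 2.4²·5.8² + 0.6²·2.3² + 1.5²·18.5² + 2·[1.44·5.8·2.3·0.14 + 3.6·5.8·18.5·0.09 + 0.9·2.3·18.5·0.48] = 965.733 + 111.672 = 1077.41.
Under uncorrelated errors the observed covariances equal the true-score covariances, so only the own-variance terms attenuate.
True-score variance = [2.4²·5.8²·0.85 + 0.6²·2.3²·0.56 + 1.5²·18.5²·0.94] + 111.672 = 889.627 + 111.672 = 1001.3.
Reliability = 1001.3 / 1077.41 = 0.929.

0.929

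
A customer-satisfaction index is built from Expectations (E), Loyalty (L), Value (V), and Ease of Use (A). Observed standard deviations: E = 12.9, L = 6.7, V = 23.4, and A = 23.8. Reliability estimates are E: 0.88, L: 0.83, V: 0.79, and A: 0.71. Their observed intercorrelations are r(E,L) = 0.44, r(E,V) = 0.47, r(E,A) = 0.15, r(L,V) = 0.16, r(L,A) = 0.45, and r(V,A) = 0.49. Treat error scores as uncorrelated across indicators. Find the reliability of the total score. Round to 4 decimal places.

Var(E+L+V+A) = 12.9² + 6.7² + 23.4² + 23.8² + 2·[12.9·6.7·0.44 + 12.9·23.4·0.47 + 12.9·23.8·0.15 + 6.7·23.4·0.16 + 6.7·23.8·0.45 + 23.4·23.8·0.49] = 1325.3 + 1191.38 = 2516.68.
With uncorrelated errors the cross-covariances are all true-score covariance, so they carry over unchanged; only the diagonal terms shrink to ρᵢσᵢ².
True-score variance = [12.9²·0.88 + 6.7²·0.83 + 23.4²·0.79 + 23.8²·0.71] + 1191.38 = 1018.44 + 1191.38 = 2209.82.
Reliability = 2209.82 / 2516.68 = 0.8781.

0.8781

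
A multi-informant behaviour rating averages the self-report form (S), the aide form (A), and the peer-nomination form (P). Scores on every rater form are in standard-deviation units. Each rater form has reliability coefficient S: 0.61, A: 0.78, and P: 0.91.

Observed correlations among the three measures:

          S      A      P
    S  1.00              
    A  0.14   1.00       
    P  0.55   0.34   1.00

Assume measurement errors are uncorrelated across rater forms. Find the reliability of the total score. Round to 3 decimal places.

0.862

Var(S+A+P) = 3 + 2·[0.14 + 0.55 + 0.34] = 3 + 2.06 = 5.06.
With uncorrelated errors the cross-covariances are all true-score covariance, so they carry over unchanged; only the diagonal terms shrink to ρᵢσᵢ².
True-score variance = [0.61 + 0.78 + 0.91] + 2.06 = 2.3 + 2.06 = 4.36.
Reliability = 4.36 / 5.06 = 0.862.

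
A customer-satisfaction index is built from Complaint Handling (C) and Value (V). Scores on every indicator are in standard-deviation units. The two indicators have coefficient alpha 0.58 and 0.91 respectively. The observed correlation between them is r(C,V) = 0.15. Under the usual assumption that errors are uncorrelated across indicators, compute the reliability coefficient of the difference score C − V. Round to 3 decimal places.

Var(C−V) = 1 + 1 − 2·0.15 = 2 − 0.3 = 1.7.
With uncorrelated errors the cross-covariances are all true-score covariance, so they carry over unchanged; only the diagonal terms shrink to ρᵢσᵢ².
True-score variance = [0.58 + 0.91] − 0.3 = 1.49 − 0.3 = 1.19.
Reliability = 1.19 / 1.7 = 0.700.

0.700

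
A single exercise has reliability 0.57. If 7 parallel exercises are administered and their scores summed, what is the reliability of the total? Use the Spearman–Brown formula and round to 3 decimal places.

0.903

ρ_k = kρ / (1 + (k−1)ρ) = 7·0.57 / (1 + 6·0.57) = 3.990 / 4.420 = 0.903.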